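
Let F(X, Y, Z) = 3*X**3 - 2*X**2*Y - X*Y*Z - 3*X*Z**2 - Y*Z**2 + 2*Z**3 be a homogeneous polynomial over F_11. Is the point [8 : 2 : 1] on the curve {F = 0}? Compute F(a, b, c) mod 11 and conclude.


F(8,2,1) ≡ 8 (mod 11); P is NOT on the curve.

Evaluate F(8, 2, 1) term-by-term (mod 11).
  3*X**3 ↦ 3·512·1·1 = 1536
  -2*X**2*Y ↦ -2·64·2·1 = -256
  -X*Y*Z ↦ -1·8·2·1 = -16
  -3*X*Z**2 ↦ -3·8·1·1 = -24
  -Y*Z**2 ↦ -1·1·2·1 = -2
  2*Z**3 ↦ 2·1·1·1 = 2
Sum: F(8, 2, 1) = (1536) + (-256) + (-16) + (-24) + (-2) + (2) = 1240.
Reducing mod 11: 1240 ≡ 8 (mod 11).
Since F(a, b, c) ≡ 8 ≠ 0 (mod 11), P does NOT lie on the curve.


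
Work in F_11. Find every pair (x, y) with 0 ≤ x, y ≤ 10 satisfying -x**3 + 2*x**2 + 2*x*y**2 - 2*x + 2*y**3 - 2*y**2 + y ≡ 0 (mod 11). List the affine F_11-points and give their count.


Affine F_11-points: {(0, 0), (2, 2), (2, 6), (5, 3), (6, 1), (8, 4), (8, 7), (9, 6), (9, 9), (9, 10), (10, 8)}; count = 11.

For each of the 121 pairs (x, y) ∈ F_11², evaluate f(x, y) mod 11. Record the zeros.
  x = 0: [0↦0, 1↦1, 2↦10, 3↦6, 4↦1, 5↦7, 6↦3, 7↦1, 8↦2, 9↦7, 10↦6]  zeros at y ∈ {0}
  x = 1: [0↦10, 1↦2, 2↦6, 3↦1, 4↦10, 5↦1, 6↦8, 7↦10, 8↦8, 9↦3, 10↦7]  zeros at y ∈ ∅
  x = 2: [0↦7, 1↦1, 2↦0, 3↦5, 4↦6, 5↦4, 6↦0, 7↦6, 8↦1, 9↦8, 10↦6]  zeros at y ∈ {2, 6}
  x = 3: [0↦7, 1↦3, 2↦8, 3↦1, 4↦5, 5↦10, 6↦6, 7↦5, 8↦8, 9↦5, 10↦8]  zeros at y ∈ ∅
  x = 4: [0↦4, 1↦2, 2↦2, 3↦5, 4↦1, 5↦2, 6↦9, 7↦1, 8↦1, 9↦10, 10↦7]  zeros at y ∈ ∅
  x = 5: [0↦3, 1↦3, 2↦9, 3↦0, 4↦10, 5↦7, 6↦3, 7↦10, 8↦7, 9↦6, 10↦8]  zeros at y ∈ {3}
  x = 6: [0↦9, 1↦0, 2↦1, 3↦2, 4↦4, 5↦8, 6↦4, 7↦4, 8↦9, 9↦9, 10↦5]  zeros at y ∈ {1}
  x = 7: [0↦5, 1↦9, 2↦5, 3↦5, 4↦10, 5↦10, 6↦6, 7↦10, 8↦1, 9↦2, 10↦3]  zeros at y ∈ ∅
  x = 8: [0↦7, 1↦2, 2↦4, 3↦3, 4↦0, 5↦7, 6↦3, 7↦0, 8↦10, 9↦1, 10↦7]  zeros at y ∈ {4, 7}
  x = 9: [0↦9, 1↦6, 2↦3, 3↦1, 4↦1, 5↦4, 6↦0, 7↦1, 8↦8, 9↦0, 10↦0]  zeros at y ∈ {6, 9, 10}
  x = 10: [0↦5, 1↦4, 2↦7, 3↦4, 4↦7, 5↦6, 6↦2, 7↦7, 8↦0, 9↦4, 10↦9]  zeros at y ∈ {8}
Collecting zeros: affine points = {(0, 0), (2, 2), (2, 6), (5, 3), (6, 1), (8, 4), (8, 7), (9, 6), (9, 9), (9, 10), (10, 8)}.
Total count |C(F_11)_aff| = 11.


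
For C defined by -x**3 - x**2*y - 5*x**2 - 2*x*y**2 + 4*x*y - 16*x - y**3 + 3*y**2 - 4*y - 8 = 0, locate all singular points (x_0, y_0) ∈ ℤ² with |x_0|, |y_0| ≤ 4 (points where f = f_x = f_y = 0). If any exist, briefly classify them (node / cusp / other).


Singular points: {(-2, 2)}; classification: node.

Compute partial derivatives:
  f_x = -3*x**2 - 2*x*y - 10*x - 2*y**2 + 4*y - 16.
  f_y = -x**2 - 4*x*y + 4*x - 3*y**2 + 6*y - 4.
Scan x_0 ∈ {−4, ..., 4}. For each x_0, f_y(x_0, y) is a polynomial in y; find its integer roots y ∈ {−4, ..., 4}, then test f_x and f at those candidates.
  x = -4: f_y(-4, y) = -3*y**2 + 22*y - 36; no integer root y with |y| ≤ 4.
  x = -3: f_y(-3, y) = -3*y**2 + 18*y - 25; no integer root y with |y| ≤ 4.
  x = -2: f_y(-2, y) = -3*y**2 + 14*y - 16; vanishes at y ∈ {2}. (-2, 2): f_x = 0, f = 0 — SINGULAR.
  x = -1: f_y(-1, y) = -3*y**2 + 10*y - 9; no integer root y with |y| ≤ 4.
  x = 0: f_y(0, y) = -3*y**2 + 6*y - 4; no integer root y with |y| ≤ 4.
  x = 1: f_y(1, y) = -3*y**2 + 2*y - 1; no integer root y with |y| ≤ 4.
  x = 2: f_y(2, y) = -3*y**2 - 2*y; vanishes at y ∈ {0}. (2, 0): f_x = -48 ≠ 0.
  x = 3: f_y(3, y) = -3*y**2 - 6*y - 1; no integer root y with |y| ≤ 4.
  x = 4: f_y(4, y) = -3*y**2 - 10*y - 4; no integer root y with |y| ≤ 4.
Only singular point on the grid: (-2, 2).
Classify: substitute x = -2 + u, y = 2 + v and expand: f = -u**3 - u**2*v - u**2 - 2*u*v**2 - v**3 + v**2.
No constant or linear terms (consistent with a singular point). Quadratic part: -u**2 + v**2. Cubic part: -u**3 - u**2*v - 2*u*v**2 - v**3.
The quadratic part v**2 - u**2 = (v − u)(v + u) splits into two distinct linear factors, so there are two distinct tangent lines y − 2 = ±(x − -2) — this is a node (ordinary double point).
Classification: node.


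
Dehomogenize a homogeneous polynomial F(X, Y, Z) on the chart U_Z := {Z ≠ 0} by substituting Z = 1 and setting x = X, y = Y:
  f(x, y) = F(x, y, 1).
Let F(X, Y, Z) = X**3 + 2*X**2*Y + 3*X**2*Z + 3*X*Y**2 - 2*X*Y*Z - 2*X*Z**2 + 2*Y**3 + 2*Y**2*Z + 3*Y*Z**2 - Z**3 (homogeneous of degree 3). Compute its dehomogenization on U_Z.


f(x, y) = x**3 + 2*x**2*y + 3*x**2 + 3*x*y**2 - 2*x*y - 2*x + 2*y**3 + 2*y**2 + 3*y - 1

On U_Z we set Z = 1. Each monomial c·X^i·Y^j·Z^k in F becomes c·x^i·y^j·1^k = c·x^i·y^j.
Substituting Z = 1: F(X, Y, 1) = x**3 + 2*x**2*y + 3*x**2 + 3*x*y**2 - 2*x*y - 2*x + 2*y**3 + 2*y**2 + 3*y - 1.
Note: deg(f) ≤ deg(F) = 3; strict inequality happens when F is divisible by Z (lost terms).


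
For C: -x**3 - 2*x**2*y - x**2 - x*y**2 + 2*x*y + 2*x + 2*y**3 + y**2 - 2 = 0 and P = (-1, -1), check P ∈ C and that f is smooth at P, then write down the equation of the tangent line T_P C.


Tangent line at P: -6*x - 2*y - 8 = 0.

Step 1: f(-1, -1) = 0, so P lies on C.
Step 2: partial derivatives
  f_x(x, y) = -3*x**2 - 4*x*y - 2*x - y**2 + 2*y + 2, f_y(x, y) = -2*x**2 - 2*x*y + 2*x + 6*y**2 + 2*y.
  f_x(P) = -6, f_y(P) = -2 (gradient nonzero, so P is smooth).
Step 3: tangent line at P: -6·(x − -1) + -2·(y − -1) = 0.
Expanding: -6*x - 2*y - 8 = 0.


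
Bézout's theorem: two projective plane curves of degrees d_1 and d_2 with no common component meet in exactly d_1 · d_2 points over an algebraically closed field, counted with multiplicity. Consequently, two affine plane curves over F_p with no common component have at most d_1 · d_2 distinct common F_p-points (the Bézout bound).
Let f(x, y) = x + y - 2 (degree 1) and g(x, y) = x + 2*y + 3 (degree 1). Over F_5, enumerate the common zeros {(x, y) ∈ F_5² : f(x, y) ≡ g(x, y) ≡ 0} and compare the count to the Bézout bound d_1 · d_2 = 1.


Common zeros: {(2, 0)}; count = 1; Bézout bound = 1.

deg(f) = 1, deg(g) = 1, so Bézout bound = 1.
Scan x ∈ F_5. For each x, list the y ∈ F_5 with f(x, y) ≡ 0 and those with g(x, y) ≡ 0 (mod 5); the common zeros in that column are the intersection.
  x = 0: f ≡ 0 at y ∈ {2}; g ≡ 0 at y ∈ {1}; common: ∅.
  x = 1: f ≡ 0 at y ∈ {1}; g ≡ 0 at y ∈ {3}; common: ∅.
  x = 2: f ≡ 0 at y ∈ {0}; g ≡ 0 at y ∈ {0}; common: {0}.
  x = 3: f ≡ 0 at y ∈ {4}; g ≡ 0 at y ∈ {2}; common: ∅.
  x = 4: f ≡ 0 at y ∈ {3}; g ≡ 0 at y ∈ {4}; common: ∅.
Collecting: common zeros = {(2, 0)}, so the count is 1.
Comparison with the Bézout bound: 1 ≤ 1 = deg(f)·deg(g), as expected for curves with no common component (the bound is attained).


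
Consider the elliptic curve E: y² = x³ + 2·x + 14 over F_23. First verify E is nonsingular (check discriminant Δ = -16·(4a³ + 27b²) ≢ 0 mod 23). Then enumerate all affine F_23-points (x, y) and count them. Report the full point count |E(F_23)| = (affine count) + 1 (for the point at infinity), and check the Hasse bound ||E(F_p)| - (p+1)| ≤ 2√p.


Affine points = {(2, 7), (2, 16), (3, 1), (3, 22), (6, 9), (6, 14), (7, 7), (7, 16), (8, 6), (8, 17), (9, 5), (9, 18), (12, 8), (12, 15), (13, 11), (13, 12), (14, 7), (14, 16), (16, 5), (16, 18), (17, 4), (17, 19), (20, 2), (20, 21), (21, 5), (21, 18)}; affine count = 26; |E(F_23)| = 27.

Discriminant check: Δ ∝ 4a³ + 27b² = 4·2³ + 27·14² = 4·8 + 27·196 ≡ 11 (mod 23). Nonzero ⇒ E is nonsingular.
For each x ∈ F_23, compute rhs = x³ + 2·x + 14 mod 23, then count y ∈ F_23 with y² ≡ rhs.
  x = 0: rhs = 14, matching y values: none (0 points).
  x = 1: rhs = 17, matching y values: none (0 points).
  x = 2: rhs = 3, matching y values: 7, 16 (2 points).
  x = 3: rhs = 1, matching y values: 1, 22 (2 points).
  x = 4: rhs = 17, matching y values: none (0 points).
  x = 5: rhs = 11, matching y values: none (0 points).
  x = 6: rhs = 12, matching y values: 9, 14 (2 points).
  x = 7: rhs = 3, matching y values: 7, 16 (2 points).
  x = 8: rhs = 13, matching y values: 6, 17 (2 points).
  x = 9: rhs = 2, matching y values: 5, 18 (2 points).
  x = 10: rhs = 22, matching y values: none (0 points).
  x = 11: rhs = 10, matching y values: none (0 points).
  x = 12: rhs = 18, matching y values: 8, 15 (2 points).
  x = 13: rhs = 6, matching y values: 11, 12 (2 points).
  x = 14: rhs = 3, matching y values: 7, 16 (2 points).
  x = 15: rhs = 15, matching y values: none (0 points).
  x = 16: rhs = 2, matching y values: 5, 18 (2 points).
  x = 17: rhs = 16, matching y values: 4, 19 (2 points).
  x = 18: rhs = 17, matching y values: none (0 points).
  x = 19: rhs = 11, matching y values: none (0 points).
  x = 20: rhs = 4, matching y values: 2, 21 (2 points).
  x = 21: rhs = 2, matching y values: 5, 18 (2 points).
  x = 22: rhs = 11, matching y values: none (0 points).
Total affine count: 26.
Full point count |E(F_23)| = 26 + 1 = 27.
Hasse bound: |27 − (23+1)| = |3| = 3 ≤ 2√23 ≈ 9.5917 ✓.


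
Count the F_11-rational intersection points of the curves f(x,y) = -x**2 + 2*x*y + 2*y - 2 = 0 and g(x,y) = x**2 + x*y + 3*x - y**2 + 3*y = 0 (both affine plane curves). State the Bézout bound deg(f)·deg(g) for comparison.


Common zeros: {(5, 5), (8, 0)}; count = 2; Bézout bound = 4.

deg(f) = 2, deg(g) = 2, so Bézout bound = 4.
Scan x ∈ F_11. For each x, list the y ∈ F_11 with f(x, y) ≡ 0 and those with g(x, y) ≡ 0 (mod 11); the common zeros in that column are the intersection.
  x = 0: f ≡ 0 at y ∈ {1}; g ≡ 0 at y ∈ {0, 3}; common: ∅.
  x = 1: f ≡ 0 at y ∈ {9}; g ≡ 0 at y ∈ ∅; common: ∅.
  x = 2: f ≡ 0 at y ∈ {1}; g ≡ 0 at y ∈ ∅; common: ∅.
  x = 3: f ≡ 0 at y ∈ {0}; g ≡ 0 at y ∈ {7, 10}; common: ∅.
  x = 4: f ≡ 0 at y ∈ {4}; g ≡ 0 at y ∈ ∅; common: ∅.
  x = 5: f ≡ 0 at y ∈ {5}; g ≡ 0 at y ∈ {3, 5}; common: {5}.
  x = 6: f ≡ 0 at y ∈ {9}; g ≡ 0 at y ∈ {10}; common: ∅.
  x = 7: f ≡ 0 at y ∈ {8}; g ≡ 0 at y ∈ ∅; common: ∅.
  x = 8: f ≡ 0 at y ∈ {0}; g ≡ 0 at y ∈ {0}; common: {0}.
  x = 9: f ≡ 0 at y ∈ {8}; g ≡ 0 at y ∈ {5, 7}; common: ∅.
  x = 10: f ≡ 0 at y ∈ ∅; g ≡ 0 at y ∈ ∅; common: ∅.
Collecting: common zeros = {(5, 5), (8, 0)}, so the count is 2.
Comparison with the Bézout bound: 2 ≤ 4 = deg(f)·deg(g), as expected for curves with no common component (the affine F_11-count falls short of the bound because intersections may lie at infinity, over extension fields, or carry multiplicity).


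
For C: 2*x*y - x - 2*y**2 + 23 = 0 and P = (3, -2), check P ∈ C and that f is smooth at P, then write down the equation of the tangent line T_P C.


Tangent line at P: -5*x + 14*y + 43 = 0.

Step 1: f(3, -2) = 0, so P lies on C.
Step 2: partial derivatives
  f_x(x, y) = 2*y - 1, f_y(x, y) = 2*x - 4*y.
  f_x(P) = -5, f_y(P) = 14 (gradient nonzero, so P is smooth).
Step 3: tangent line at P: -5·(x − 3) + 14·(y − -2) = 0.
Expanding: -5*x + 14*y + 43 = 0.


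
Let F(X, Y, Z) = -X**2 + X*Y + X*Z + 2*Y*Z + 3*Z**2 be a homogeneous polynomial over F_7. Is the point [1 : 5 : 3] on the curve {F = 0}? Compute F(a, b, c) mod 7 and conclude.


F(1,5,3) ≡ 1 (mod 7); P is NOT on the curve.

Evaluate F(1, 5, 3) term-by-term (mod 7).
  -X**2 ↦ -1·1·1·1 = -1
  X*Y ↦ 1·1·5·1 = 5
  X*Z ↦ 1·1·1·3 = 3
  2*Y*Z ↦ 2·1·5·3 = 30
  3*Z**2 ↦ 3·1·1·9 = 27
Sum: F(1, 5, 3) = (-1) + (5) + (3) + (30) + (27) = 64.
Reducing mod 7: 64 ≡ 1 (mod 7).
Since F(a, b, c) ≡ 1 ≠ 0 (mod 7), P does NOT lie on the curve.


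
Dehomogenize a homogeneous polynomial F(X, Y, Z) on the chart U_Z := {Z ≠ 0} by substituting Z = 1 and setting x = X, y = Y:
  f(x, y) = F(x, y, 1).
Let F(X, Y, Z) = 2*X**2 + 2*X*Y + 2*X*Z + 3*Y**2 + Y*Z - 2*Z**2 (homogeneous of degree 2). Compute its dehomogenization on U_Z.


f(x, y) = 2*x**2 + 2*x*y + 2*x + 3*y**2 + y - 2

On U_Z we set Z = 1. Each monomial c·X^i·Y^j·Z^k in F becomes c·x^i·y^j·1^k = c·x^i·y^j.
Substituting Z = 1: F(X, Y, 1) = 2*x**2 + 2*x*y + 2*x + 3*y**2 + y - 2.
Note: deg(f) ≤ deg(F) = 2; strict inequality happens when F is divisible by Z (lost terms).


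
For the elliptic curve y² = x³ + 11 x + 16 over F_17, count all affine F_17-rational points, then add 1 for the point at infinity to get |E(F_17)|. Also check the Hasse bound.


Affine points = {(0, 4), (0, 13), (3, 5), (3, 12), (5, 3), (5, 14), (6, 3), (6, 14), (8, 2), (8, 15), (10, 2), (10, 15), (16, 2), (16, 15)}; affine count = 14; |E(F_17)| = 15.

Discriminant check: Δ ∝ 4a³ + 27b² = 4·11³ + 27·16² = 4·1331 + 27·256 ≡ 13 (mod 17). Nonzero ⇒ E is nonsingular.
For each x ∈ F_17, compute rhs = x³ + 11·x + 16 mod 17, then count y ∈ F_17 with y² ≡ rhs.
  x = 0: rhs = 16, matching y values: 4, 13 (2 points).
  x = 1: rhs = 11, matching y values: none (0 points).
  x = 2: rhs = 12, matching y values: none (0 points).
  x = 3: rhs = 8, matching y values: 5, 12 (2 points).
  x = 4: rhs = 5, matching y values: none (0 points).
  x = 5: rhs = 9, matching y values: 3, 14 (2 points).
  x = 6: rhs = 9, matching y values: 3, 14 (2 points).
  x = 7: rhs = 11, matching y values: none (0 points).
  x = 8: rhs = 4, matching y values: 2, 15 (2 points).
  x = 9: rhs = 11, matching y values: none (0 points).
  x = 10: rhs = 4, matching y values: 2, 15 (2 points).
  x = 11: rhs = 6, matching y values: none (0 points).
  x = 12: rhs = 6, matching y values: none (0 points).
  x = 13: rhs = 10, matching y values: none (0 points).
  x = 14: rhs = 7, matching y values: none (0 points).
  x = 15: rhs = 3, matching y values: none (0 points).
  x = 16: rhs = 4, matching y values: 2, 15 (2 points).
Total affine count: 14.
Full point count |E(F_17)| = 14 + 1 = 15.
Hasse bound: |15 − (17+1)| = |-3| = 3 ≤ 2√17 ≈ 8.2462 ✓.


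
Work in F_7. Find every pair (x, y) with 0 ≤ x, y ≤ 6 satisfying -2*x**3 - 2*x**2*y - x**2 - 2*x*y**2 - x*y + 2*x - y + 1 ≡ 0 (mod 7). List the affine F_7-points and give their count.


Affine F_7-points: {(0, 1), (1, 0), (1, 5), (2, 3), (3, 0), (3, 1), (6, 0), (6, 1)}; count = 8.

For each of the 49 pairs (x, y) ∈ F_7², evaluate f(x, y) mod 7. Record the zeros.
  x = 0: [0↦1, 1↦0, 2↦6, 3↦5, 4↦4, 5↦3, 6↦2]  zeros at y ∈ {1}
  x = 1: [0↦0, 1↦1, 2↦5, 3↦5, 4↦1, 5↦0, 6↦2]  zeros at y ∈ {0, 5}
  x = 2: [0↦6, 1↦5, 2↦3, 3↦0, 4↦3, 5↦5, 6↦6]  zeros at y ∈ {3}
  x = 3: [0↦0, 1↦0, 2↦2, 3↦6, 4↦5, 5↦6, 6↦2]  zeros at y ∈ {0, 1}
  x = 4: [0↦5, 1↦2, 2↦4, 3↦4, 4↦2, 5↦5, 6↦6]  zeros at y ∈ ∅
  x = 5: [0↦2, 1↦6, 2↦4, 3↦3, 4↦3, 5↦4, 6↦6]  zeros at y ∈ ∅
  x = 6: [0↦0, 1↦0, 2↦4, 3↦5, 4↦3, 5↦5, 6↦4]  zeros at y ∈ {0, 1}
Collecting zeros: affine points = {(0, 1), (1, 0), (1, 5), (2, 3), (3, 0), (3, 1), (6, 0), (6, 1)}.
Total count |C(F_7)_aff| = 8.


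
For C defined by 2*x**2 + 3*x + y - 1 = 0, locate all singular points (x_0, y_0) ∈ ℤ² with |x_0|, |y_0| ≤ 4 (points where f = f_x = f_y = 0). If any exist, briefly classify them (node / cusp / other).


No singular points in the scanned grid; C is smooth there.

Compute partial derivatives:
  f_x = 4*x + 3.
  f_y = 1.
f_y = 1 is a nonzero constant, so f_y never vanishes: no point (x, y) can satisfy f = f_x = f_y = 0. In particular no (x, y) ∈ {−4, ..., 4}² is singular; the curve is smooth.


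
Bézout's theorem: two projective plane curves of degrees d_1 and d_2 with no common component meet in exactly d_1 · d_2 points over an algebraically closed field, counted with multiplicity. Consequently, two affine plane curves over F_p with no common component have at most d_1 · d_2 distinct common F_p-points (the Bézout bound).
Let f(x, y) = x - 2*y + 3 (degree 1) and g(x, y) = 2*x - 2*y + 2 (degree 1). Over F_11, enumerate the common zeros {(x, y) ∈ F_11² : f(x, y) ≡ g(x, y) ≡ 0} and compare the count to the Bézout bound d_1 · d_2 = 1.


Common zeros: {(1, 2)}; count = 1; Bézout bound = 1.

deg(f) = 1, deg(g) = 1, so Bézout bound = 1.
Scan x ∈ F_11. For each x, list the y ∈ F_11 with f(x, y) ≡ 0 and those with g(x, y) ≡ 0 (mod 11); the common zeros in that column are the intersection.
  x = 0: f ≡ 0 at y ∈ {7}; g ≡ 0 at y ∈ {1}; common: ∅.
  x = 1: f ≡ 0 at y ∈ {2}; g ≡ 0 at y ∈ {2}; common: {2}.
  x = 2: f ≡ 0 at y ∈ {8}; g ≡ 0 at y ∈ {3}; common: ∅.
  x = 3: f ≡ 0 at y ∈ {3}; g ≡ 0 at y ∈ {4}; common: ∅.
  x = 4: f ≡ 0 at y ∈ {9}; g ≡ 0 at y ∈ {5}; common: ∅.
  x = 5: f ≡ 0 at y ∈ {4}; g ≡ 0 at y ∈ {6}; common: ∅.
  x = 6: f ≡ 0 at y ∈ {10}; g ≡ 0 at y ∈ {7}; common: ∅.
  x = 7: f ≡ 0 at y ∈ {5}; g ≡ 0 at y ∈ {8}; common: ∅.
  x = 8: f ≡ 0 at y ∈ {0}; g ≡ 0 at y ∈ {9}; common: ∅.
  x = 9: f ≡ 0 at y ∈ {6}; g ≡ 0 at y ∈ {10}; common: ∅.
  x = 10: f ≡ 0 at y ∈ {1}; g ≡ 0 at y ∈ {0}; common: ∅.
Collecting: common zeros = {(1, 2)}, so the count is 1.
Comparison with the Bézout bound: 1 ≤ 1 = deg(f)·deg(g), as expected for curves with no common component (the bound is attained).


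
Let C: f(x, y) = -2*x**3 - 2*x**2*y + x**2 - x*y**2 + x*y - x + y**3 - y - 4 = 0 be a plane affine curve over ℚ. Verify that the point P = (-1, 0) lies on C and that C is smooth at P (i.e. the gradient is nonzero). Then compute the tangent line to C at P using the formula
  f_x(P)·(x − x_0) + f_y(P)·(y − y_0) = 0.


Tangent line at P: -9*x - 4*y - 9 = 0.

Step 1: f(-1, 0) = 0, so P lies on C.
Step 2: partial derivatives
  f_x(x, y) = -6*x**2 - 4*x*y + 2*x - y**2 + y - 1, f_y(x, y) = -2*x**2 - 2*x*y + x + 3*y**2 - 1.
  f_x(P) = -9, f_y(P) = -4 (gradient nonzero, so P is smooth).
Step 3: tangent line at P: -9·(x − -1) + -4·(y − 0) = 0.
Expanding: -9*x - 4*y - 9 = 0.


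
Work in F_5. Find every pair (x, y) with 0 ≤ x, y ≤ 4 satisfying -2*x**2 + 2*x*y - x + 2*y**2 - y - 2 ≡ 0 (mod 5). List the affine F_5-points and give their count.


Affine F_5-points: {(1, 0), (1, 2), (2, 3), (3, 2), (3, 3)}; count = 5.

For each of the 25 pairs (x, y) ∈ F_5², evaluate f(x, y) mod 5. Record the zeros.
  x = 0: [0↦3, 1↦4, 2↦4, 3↦3, 4↦1]  zeros at y ∈ ∅
  x = 1: [0↦0, 1↦3, 2↦0, 3↦1, 4↦1]  zeros at y ∈ {0, 2}
  x = 2: [0↦3, 1↦3, 2↦2, 3↦0, 4↦2]  zeros at y ∈ {3}
  x = 3: [0↦2, 1↦4, 2↦0, 3↦0, 4↦4]  zeros at y ∈ {2, 3}
  x = 4: [0↦2, 1↦1, 2↦4, 3↦1, 4↦2]  zeros at y ∈ ∅
Collecting zeros: affine points = {(1, 0), (1, 2), (2, 3), (3, 2), (3, 3)}.
Total count |C(F_5)_aff| = 5.


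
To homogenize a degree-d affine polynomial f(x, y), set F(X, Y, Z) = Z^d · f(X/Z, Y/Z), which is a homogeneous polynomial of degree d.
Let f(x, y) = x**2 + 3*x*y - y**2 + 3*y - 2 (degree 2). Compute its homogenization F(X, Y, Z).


F(X, Y, Z) = X**2 + 3*X*Y - Y**2 + 3*Y*Z - 2*Z**2

deg(f) = 2.
Substitute x = X/Z, y = Y/Z into f, then multiply by Z^2.
  monomial 1·x^2·y^0 ↦ 1·X^2·Y^0·Z^0.
  monomial 3·x^1·y^1 ↦ 3·X^1·Y^1·Z^0.
  monomial -1·x^0·y^2 ↦ -1·X^0·Y^2·Z^0.
  monomial 3·x^0·y^1 ↦ 3·X^0·Y^1·Z^1.
  monomial -2·x^0·y^0 ↦ -2·X^0·Y^0·Z^2.
Collecting: F(X, Y, Z) = X**2 + 3*X*Y - Y**2 + 3*Y*Z - 2*Z**2.


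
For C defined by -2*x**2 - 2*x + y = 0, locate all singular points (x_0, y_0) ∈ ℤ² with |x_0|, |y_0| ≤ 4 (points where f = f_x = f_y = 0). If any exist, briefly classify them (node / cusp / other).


No singular points in the scanned grid; C is smooth there.

Compute partial derivatives:
  f_x = -4*x - 2.
  f_y = 1.
f_y = 1 is a nonzero constant, so f_y never vanishes: no point (x, y) can satisfy f = f_x = f_y = 0. In particular no (x, y) ∈ {−4, ..., 4}² is singular; the curve is smooth.


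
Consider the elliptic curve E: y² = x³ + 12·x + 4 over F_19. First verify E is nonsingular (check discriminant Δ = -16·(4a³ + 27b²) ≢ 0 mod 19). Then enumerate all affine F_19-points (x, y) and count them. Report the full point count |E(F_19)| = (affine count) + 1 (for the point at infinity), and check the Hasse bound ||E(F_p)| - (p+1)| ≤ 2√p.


Affine points = {(0, 2), (0, 17), (1, 6), (1, 13), (2, 6), (2, 13), (6, 8), (6, 11), (8, 2), (8, 17), (9, 9), (9, 10), (11, 2), (11, 17), (13, 1), (13, 18), (14, 3), (14, 16), (15, 5), (15, 14), (16, 6), (16, 13)}; affine count = 22; |E(F_19)| = 23.

Discriminant check: Δ ∝ 4a³ + 27b² = 4·12³ + 27·4² = 4·1728 + 27·16 ≡ 10 (mod 19). Nonzero ⇒ E is nonsingular.
For each x ∈ F_19, compute rhs = x³ + 12·x + 4 mod 19, then count y ∈ F_19 with y² ≡ rhs.
  x = 0: rhs = 4, matching y values: 2, 17 (2 points).
  x = 1: rhs = 17, matching y values: 6, 13 (2 points).
  x = 2: rhs = 17, matching y values: 6, 13 (2 points).
  x = 3: rhs = 10, matching y values: none (0 points).
  x = 4: rhs = 2, matching y values: none (0 points).
  x = 5: rhs = 18, matching y values: none (0 points).
  x = 6: rhs = 7, matching y values: 8, 11 (2 points).
  x = 7: rhs = 13, matching y values: none (0 points).
  x = 8: rhs = 4, matching y values: 2, 17 (2 points).
  x = 9: rhs = 5, matching y values: 9, 10 (2 points).
  x = 10: rhs = 3, matching y values: none (0 points).
  x = 11: rhs = 4, matching y values: 2, 17 (2 points).
  x = 12: rhs = 14, matching y values: none (0 points).
  x = 13: rhs = 1, matching y values: 1, 18 (2 points).
  x = 14: rhs = 9, matching y values: 3, 16 (2 points).
  x = 15: rhs = 6, matching y values: 5, 14 (2 points).
  x = 16: rhs = 17, matching y values: 6, 13 (2 points).
  x = 17: rhs = 10, matching y values: none (0 points).
  x = 18: rhs = 10, matching y values: none (0 points).
Total affine count: 22.
Full point count |E(F_19)| = 22 + 1 = 23.
Hasse bound: |23 − (19+1)| = |3| = 3 ≤ 2√19 ≈ 8.7178 ✓.


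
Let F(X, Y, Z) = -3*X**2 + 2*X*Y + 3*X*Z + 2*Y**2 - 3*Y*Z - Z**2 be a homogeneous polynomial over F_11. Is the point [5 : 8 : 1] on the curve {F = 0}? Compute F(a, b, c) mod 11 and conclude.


F(5,8,1) ≡ 2 (mod 11); P is NOT on the curve.

Evaluate F(5, 8, 1) term-by-term (mod 11).
  -3*X**2 ↦ -3·25·1·1 = -75
  2*X*Y ↦ 2·5·8·1 = 80
  3*X*Z ↦ 3·5·1·1 = 15
  2*Y**2 ↦ 2·1·64·1 = 128
  -3*Y*Z ↦ -3·1·8·1 = -24
  -Z**2 ↦ -1·1·1·1 = -1
Sum: F(5, 8, 1) = (-75) + (80) + (15) + (128) + (-24) + (-1) = 123.
Reducing mod 11: 123 ≡ 2 (mod 11).
Since F(a, b, c) ≡ 2 ≠ 0 (mod 11), P does NOT lie on the curve.


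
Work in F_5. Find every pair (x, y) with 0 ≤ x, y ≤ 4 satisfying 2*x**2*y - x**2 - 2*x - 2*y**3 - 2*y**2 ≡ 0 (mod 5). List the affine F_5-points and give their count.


Affine F_5-points: {(0, 0), (0, 4), (1, 1), (1, 4), (3, 0), (4, 3)}; count = 6.

For each of the 25 pairs (x, y) ∈ F_5², evaluate f(x, y) mod 5. Record the zeros.
  x = 0: [0↦0, 1↦1, 2↦1, 3↦3, 4↦0]  zeros at y ∈ {0, 4}
  x = 1: [0↦2, 1↦0, 2↦2, 3↦1, 4↦0]  zeros at y ∈ {1, 4}
  x = 2: [0↦2, 1↦1, 2↦4, 3↦4, 4↦4]  zeros at y ∈ ∅
  x = 3: [0↦0, 1↦4, 2↦2, 3↦2, 4↦2]  zeros at y ∈ {0}
  x = 4: [0↦1, 1↦4, 2↦1, 3↦0, 4↦4]  zeros at y ∈ {3}
Collecting zeros: affine points = {(0, 0), (0, 4), (1, 1), (1, 4), (3, 0), (4, 3)}.
Total count |C(F_5)_aff| = 6.


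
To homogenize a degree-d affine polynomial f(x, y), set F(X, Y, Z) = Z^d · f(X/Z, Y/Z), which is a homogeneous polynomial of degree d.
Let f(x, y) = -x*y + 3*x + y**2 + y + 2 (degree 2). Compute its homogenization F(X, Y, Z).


F(X, Y, Z) = -X*Y + 3*X*Z + Y**2 + Y*Z + 2*Z**2

deg(f) = 2.
Substitute x = X/Z, y = Y/Z into f, then multiply by Z^2.
  monomial -1·x^1·y^1 ↦ -1·X^1·Y^1·Z^0.
  monomial 3·x^1·y^0 ↦ 3·X^1·Y^0·Z^1.
  monomial 1·x^0·y^2 ↦ 1·X^0·Y^2·Z^0.
  monomial 1·x^0·y^1 ↦ 1·X^0·Y^1·Z^1.
  monomial 2·x^0·y^0 ↦ 2·X^0·Y^0·Z^2.
Collecting: F(X, Y, Z) = -X*Y + 3*X*Z + Y**2 + Y*Z + 2*Z**2.


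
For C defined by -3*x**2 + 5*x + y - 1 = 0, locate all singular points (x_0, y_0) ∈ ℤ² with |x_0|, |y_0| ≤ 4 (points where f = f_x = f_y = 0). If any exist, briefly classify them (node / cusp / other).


No singular points in the scanned grid; C is smooth there.

Compute partial derivatives:
  f_x = 5 - 6*x.
  f_y = 1.
f_y = 1 is a nonzero constant, so f_y never vanishes: no point (x, y) can satisfy f = f_x = f_y = 0. In particular no (x, y) ∈ {−4, ..., 4}² is singular; the curve is smooth.


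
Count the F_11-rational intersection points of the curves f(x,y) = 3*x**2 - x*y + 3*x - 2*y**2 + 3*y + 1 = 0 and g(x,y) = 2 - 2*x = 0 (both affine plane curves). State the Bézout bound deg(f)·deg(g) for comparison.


Common zeros: {(1, 5), (1, 7)}; count = 2; Bézout bound = 2.

deg(f) = 2, deg(g) = 1, so Bézout bound = 2.
Scan x ∈ F_11. For each x, list the y ∈ F_11 with f(x, y) ≡ 0 and those with g(x, y) ≡ 0 (mod 11); the common zeros in that column are the intersection.
  x = 0: f ≡ 0 at y ∈ ∅; g ≡ 0 at y ∈ ∅; common: ∅.
  x = 1: f ≡ 0 at y ∈ {5, 7}; g ≡ 0 at y ∈ {0, 1, 2, 3, 4, 5, 6, 7, 8, 9, 10}; common: {5, 7}.
  x = 2: f ≡ 0 at y ∈ ∅; g ≡ 0 at y ∈ ∅; common: ∅.
  x = 3: f ≡ 0 at y ∈ ∅; g ≡ 0 at y ∈ ∅; common: ∅.
  x = 4: f ≡ 0 at y ∈ {7, 9}; g ≡ 0 at y ∈ ∅; common: ∅.
  x = 5: f ≡ 0 at y ∈ ∅; g ≡ 0 at y ∈ ∅; common: ∅.
  x = 6: f ≡ 0 at y ∈ ∅; g ≡ 0 at y ∈ ∅; common: ∅.
  x = 7: f ≡ 0 at y ∈ {4, 5}; g ≡ 0 at y ∈ ∅; common: ∅.
  x = 8: f ≡ 0 at y ∈ {4, 10}; g ≡ 0 at y ∈ ∅; common: ∅.
  x = 9: f ≡ 0 at y ∈ {9, 10}; g ≡ 0 at y ∈ ∅; common: ∅.
  x = 10: f ≡ 0 at y ∈ ∅; g ≡ 0 at y ∈ ∅; common: ∅.
Collecting: common zeros = {(1, 5), (1, 7)}, so the count is 2.
Comparison with the Bézout bound: 2 ≤ 2 = deg(f)·deg(g), as expected for curves with no common component (the bound is attained).


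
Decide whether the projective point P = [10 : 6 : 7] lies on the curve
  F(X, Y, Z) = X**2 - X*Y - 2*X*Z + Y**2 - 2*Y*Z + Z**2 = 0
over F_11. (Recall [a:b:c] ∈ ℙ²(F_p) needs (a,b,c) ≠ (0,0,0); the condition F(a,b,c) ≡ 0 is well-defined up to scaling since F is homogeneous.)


F(10,6,7) ≡ 0 (mod 11); P is on the curve.

Evaluate F(10, 6, 7) term-by-term (mod 11).
  X**2 ↦ 1·100·1·1 = 100
  -X*Y ↦ -1·10·6·1 = -60
  -2*X*Z ↦ -2·10·1·7 = -140
  Y**2 ↦ 1·1·36·1 = 36
  -2*Y*Z ↦ -2·1·6·7 = -84
  Z**2 ↦ 1·1·1·49 = 49
Sum: F(10, 6, 7) = (100) + (-60) + (-140) + (36) + (-84) + (49) = -99.
Reducing mod 11: -99 ≡ 0 (mod 11).
Since F(a, b, c) ≡ 0 (mod 11), P lies on the curve.


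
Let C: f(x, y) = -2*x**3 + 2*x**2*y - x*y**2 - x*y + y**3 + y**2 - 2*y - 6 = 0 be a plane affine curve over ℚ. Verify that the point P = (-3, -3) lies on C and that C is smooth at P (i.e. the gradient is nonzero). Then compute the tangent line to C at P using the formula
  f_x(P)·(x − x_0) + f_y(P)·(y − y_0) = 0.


Tangent line at P: -24*x + 22*y - 6 = 0.

Step 1: f(-3, -3) = 0, so P lies on C.
Step 2: partial derivatives
  f_x(x, y) = -6*x**2 + 4*x*y - y**2 - y, f_y(x, y) = 2*x**2 - 2*x*y - x + 3*y**2 + 2*y - 2.
  f_x(P) = -24, f_y(P) = 22 (gradient nonzero, so P is smooth).
Step 3: tangent line at P: -24·(x − -3) + 22·(y − -3) = 0.
Expanding: -24*x + 22*y - 6 = 0.


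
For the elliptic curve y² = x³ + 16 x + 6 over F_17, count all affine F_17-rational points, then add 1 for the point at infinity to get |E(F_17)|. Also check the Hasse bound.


Affine points = {(3, 8), (3, 9), (4, 7), (4, 10), (7, 6), (7, 11), (8, 0), (11, 0), (14, 4), (14, 13), (15, 0)}; affine count = 11; |E(F_17)| = 12.

Discriminant check: Δ ∝ 4a³ + 27b² = 4·16³ + 27·6² = 4·4096 + 27·36 ≡ 16 (mod 17). Nonzero ⇒ E is nonsingular.
For each x ∈ F_17, compute rhs = x³ + 16·x + 6 mod 17, then count y ∈ F_17 with y² ≡ rhs.
  x = 0: rhs = 6, matching y values: none (0 points).
  x = 1: rhs = 6, matching y values: none (0 points).
  x = 2: rhs = 12, matching y values: none (0 points).
  x = 3: rhs = 13, matching y values: 8, 9 (2 points).
  x = 4: rhs = 15, matching y values: 7, 10 (2 points).
  x = 5: rhs = 7, matching y values: none (0 points).
  x = 6: rhs = 12, matching y values: none (0 points).
  x = 7: rhs = 2, matching y values: 6, 11 (2 points).
  x = 8: rhs = 0, matching y values: 0 (1 points).
  x = 9: rhs = 12, matching y values: none (0 points).
  x = 10: rhs = 10, matching y values: none (0 points).
  x = 11: rhs = 0, matching y values: 0 (1 points).
  x = 12: rhs = 5, matching y values: none (0 points).
  x = 13: rhs = 14, matching y values: none (0 points).
  x = 14: rhs = 16, matching y values: 4, 13 (2 points).
  x = 15: rhs = 0, matching y values: 0 (1 points).
  x = 16: rhs = 6, matching y values: none (0 points).
Total affine count: 11.
Full point count |E(F_17)| = 11 + 1 = 12.
Hasse bound: |12 − (17+1)| = |-6| = 6 ≤ 2√17 ≈ 8.2462 ✓.


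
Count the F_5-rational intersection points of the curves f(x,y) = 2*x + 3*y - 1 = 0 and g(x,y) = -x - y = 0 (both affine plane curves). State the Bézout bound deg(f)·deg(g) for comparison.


Common zeros: {(4, 1)}; count = 1; Bézout bound = 1.

deg(f) = 1, deg(g) = 1, so Bézout bound = 1.
Scan x ∈ F_5. For each x, list the y ∈ F_5 with f(x, y) ≡ 0 and those with g(x, y) ≡ 0 (mod 5); the common zeros in that column are the intersection.
  x = 0: f ≡ 0 at y ∈ {2}; g ≡ 0 at y ∈ {0}; common: ∅.
  x = 1: f ≡ 0 at y ∈ {3}; g ≡ 0 at y ∈ {4}; common: ∅.
  x = 2: f ≡ 0 at y ∈ {4}; g ≡ 0 at y ∈ {3}; common: ∅.
  x = 3: f ≡ 0 at y ∈ {0}; g ≡ 0 at y ∈ {2}; common: ∅.
  x = 4: f ≡ 0 at y ∈ {1}; g ≡ 0 at y ∈ {1}; common: {1}.
Collecting: common zeros = {(4, 1)}, so the count is 1.
Comparison with the Bézout bound: 1 ≤ 1 = deg(f)·deg(g), as expected for curves with no common component (the bound is attained).


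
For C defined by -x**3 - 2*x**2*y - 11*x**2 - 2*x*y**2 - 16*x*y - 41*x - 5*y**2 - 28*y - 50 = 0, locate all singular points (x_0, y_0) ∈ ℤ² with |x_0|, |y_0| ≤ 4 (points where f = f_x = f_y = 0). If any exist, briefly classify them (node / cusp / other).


Singular points: {(-3, -1)}; classification: cusp.

Compute partial derivatives:
  f_x = -3*x**2 - 4*x*y - 22*x - 2*y**2 - 16*y - 41.
  f_y = -2*x**2 - 4*x*y - 16*x - 10*y - 28.
Scan x_0 ∈ {−4, ..., 4}. For each x_0, f_y(x_0, y) is a polynomial in y; find its integer roots y ∈ {−4, ..., 4}, then test f_x and f at those candidates.
  x = -4: f_y(-4, y) = 6*y + 4; no integer root y with |y| ≤ 4.
  x = -3: f_y(-3, y) = 2*y + 2; vanishes at y ∈ {-1}. (-3, -1): f_x = 0, f = 0 — SINGULAR.
  x = -2: f_y(-2, y) = -2*y - 4; vanishes at y ∈ {-2}. (-2, -2): f_x = -1 ≠ 0.
  x = -1: f_y(-1, y) = -6*y - 14; no integer root y with |y| ≤ 4.
  x = 0: f_y(0, y) = -10*y - 28; no integer root y with |y| ≤ 4.
  x = 1: f_y(1, y) = -14*y - 46; no integer root y with |y| ≤ 4.
  x = 2: f_y(2, y) = -18*y - 68; no integer root y with |y| ≤ 4.
  x = 3: f_y(3, y) = -22*y - 94; no integer root y with |y| ≤ 4.
  x = 4: f_y(4, y) = -26*y - 124; no integer root y with |y| ≤ 4.
Only singular point on the grid: (-3, -1).
Classify: substitute x = -3 + u, y = -1 + v and expand: f = -u**3 - 2*u**2*v - 2*u*v**2 + v**2.
No constant or linear terms (consistent with a singular point). Quadratic part: v**2. Cubic part: -u**3 - 2*u**2*v - 2*u*v**2.
The quadratic part v**2 is a perfect square, so there is a single (double) tangent line v = 0, i.e. y = -1. Restricting the cubic part to that line (v = 0) leaves -u**3 ≠ 0, so f is not divisible by v and the branch is v² ≈ u**3 to lowest order — this is a cusp.
Classification: cusp.


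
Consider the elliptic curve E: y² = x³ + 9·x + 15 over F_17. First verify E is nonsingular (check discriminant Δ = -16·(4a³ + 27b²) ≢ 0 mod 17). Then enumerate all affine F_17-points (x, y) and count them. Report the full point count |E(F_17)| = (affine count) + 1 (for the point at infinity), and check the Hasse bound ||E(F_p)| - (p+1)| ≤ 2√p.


Affine points = {(0, 7), (0, 10), (1, 5), (1, 12), (3, 1), (3, 16), (4, 8), (4, 9), (5, 7), (5, 10), (6, 8), (6, 9), (7, 8), (7, 9), (8, 2), (8, 15), (9, 3), (9, 14), (10, 0), (11, 0), (12, 7), (12, 10), (13, 0)}; affine count = 23; |E(F_17)| = 24.

Discriminant check: Δ ∝ 4a³ + 27b² = 4·9³ + 27·15² = 4·729 + 27·225 ≡ 15 (mod 17). Nonzero ⇒ E is nonsingular.
For each x ∈ F_17, compute rhs = x³ + 9·x + 15 mod 17, then count y ∈ F_17 with y² ≡ rhs.
  x = 0: rhs = 15, matching y values: 7, 10 (2 points).
  x = 1: rhs = 8, matching y values: 5, 12 (2 points).
  x = 2: rhs = 7, matching y values: none (0 points).
  x = 3: rhs = 1, matching y values: 1, 16 (2 points).
  x = 4: rhs = 13, matching y values: 8, 9 (2 points).
  x = 5: rhs = 15, matching y values: 7, 10 (2 points).
  x = 6: rhs = 13, matching y values: 8, 9 (2 points).
  x = 7: rhs = 13, matching y values: 8, 9 (2 points).
  x = 8: rhs = 4, matching y values: 2, 15 (2 points).
  x = 9: rhs = 9, matching y values: 3, 14 (2 points).
  x = 10: rhs = 0, matching y values: 0 (1 points).
  x = 11: rhs = 0, matching y values: 0 (1 points).
  x = 12: rhs = 15, matching y values: 7, 10 (2 points).
  x = 13: rhs = 0, matching y values: 0 (1 points).
  x = 14: rhs = 12, matching y values: none (0 points).
  x = 15: rhs = 6, matching y values: none (0 points).
  x = 16: rhs = 5, matching y values: none (0 points).
Total affine count: 23.
Full point count |E(F_17)| = 23 + 1 = 24.
Hasse bound: |24 − (17+1)| = |6| = 6 ≤ 2√17 ≈ 8.2462 ✓.


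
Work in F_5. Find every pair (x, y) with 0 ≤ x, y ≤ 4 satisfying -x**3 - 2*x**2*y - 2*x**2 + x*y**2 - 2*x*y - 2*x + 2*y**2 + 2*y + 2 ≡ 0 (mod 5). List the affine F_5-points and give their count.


Affine F_5-points: {(1, 2), (3, 3)}; count = 2.

For each of the 25 pairs (x, y) ∈ F_5², evaluate f(x, y) mod 5. Record the zeros.
  x = 0: [0↦2, 1↦1, 2↦4, 3↦1, 4↦2]  zeros at y ∈ ∅
  x = 1: [0↦2, 1↦3, 2↦0, 3↦3, 4↦2]  zeros at y ∈ {2}
  x = 2: [0↦2, 1↦1, 2↦3, 3↦3, 4↦1]  zeros at y ∈ ∅
  x = 3: [0↦1, 1↦4, 2↦2, 3↦0, 4↦3]  zeros at y ∈ {3}
  x = 4: [0↦3, 1↦1, 2↦1, 3↦3, 4↦2]  zeros at y ∈ ∅
Collecting zeros: affine points = {(1, 2), (3, 3)}.
Total count |C(F_5)_aff| = 2.


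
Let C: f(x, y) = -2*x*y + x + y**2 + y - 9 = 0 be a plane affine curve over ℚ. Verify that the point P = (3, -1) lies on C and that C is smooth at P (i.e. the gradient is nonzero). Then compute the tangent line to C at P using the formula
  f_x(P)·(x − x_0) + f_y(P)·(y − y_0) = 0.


Tangent line at P: 3*x - 7*y - 16 = 0.

Step 1: f(3, -1) = 0, so P lies on C.
Step 2: partial derivatives
  f_x(x, y) = 1 - 2*y, f_y(x, y) = -2*x + 2*y + 1.
  f_x(P) = 3, f_y(P) = -7 (gradient nonzero, so P is smooth).
Step 3: tangent line at P: 3·(x − 3) + -7·(y − -1) = 0.
Expanding: 3*x - 7*y - 16 = 0.


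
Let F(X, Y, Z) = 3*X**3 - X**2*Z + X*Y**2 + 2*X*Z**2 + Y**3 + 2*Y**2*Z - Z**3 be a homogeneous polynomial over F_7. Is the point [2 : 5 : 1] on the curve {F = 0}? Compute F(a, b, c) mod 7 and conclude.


F(2,5,1) ≡ 3 (mod 7); P is NOT on the curve.

Evaluate F(2, 5, 1) term-by-term (mod 7).
  3*X**3 ↦ 3·8·1·1 = 24
  -X**2*Z ↦ -1·4·1·1 = -4
  X*Y**2 ↦ 1·2·25·1 = 50
  2*X*Z**2 ↦ 2·2·1·1 = 4
  Y**3 ↦ 1·1·125·1 = 125
  2*Y**2*Z ↦ 2·1·25·1 = 50
  -Z**3 ↦ -1·1·1·1 = -1
Sum: F(2, 5, 1) = (24) + (-4) + (50) + (4) + (125) + (50) + (-1) = 248.
Reducing mod 7: 248 ≡ 3 (mod 7).
Since F(a, b, c) ≡ 3 ≠ 0 (mod 7), P does NOT lie on the curve.


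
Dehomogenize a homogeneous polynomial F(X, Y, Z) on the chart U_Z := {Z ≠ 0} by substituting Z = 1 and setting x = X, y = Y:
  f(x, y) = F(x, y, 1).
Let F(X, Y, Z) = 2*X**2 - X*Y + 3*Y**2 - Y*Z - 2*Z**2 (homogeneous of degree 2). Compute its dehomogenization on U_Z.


f(x, y) = 2*x**2 - x*y + 3*y**2 - y - 2

On U_Z we set Z = 1. Each monomial c·X^i·Y^j·Z^k in F becomes c·x^i·y^j·1^k = c·x^i·y^j.
Substituting Z = 1: F(X, Y, 1) = 2*x**2 - x*y + 3*y**2 - y - 2.
Note: deg(f) ≤ deg(F) = 2; strict inequality happens when F is divisible by Z (lost terms).


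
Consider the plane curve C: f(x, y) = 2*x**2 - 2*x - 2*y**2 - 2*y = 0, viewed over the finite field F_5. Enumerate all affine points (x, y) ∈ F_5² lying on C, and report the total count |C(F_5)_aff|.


Affine F_5-points: {(0, 0), (0, 4), (1, 0), (1, 4), (2, 1), (2, 3), (3, 2), (4, 1), (4, 3)}; count = 9.

For each of the 25 pairs (x, y) ∈ F_5², evaluate f(x, y) mod 5. Record the zeros.
  x = 0: [0↦0, 1↦1, 2↦3, 3↦1, 4↦0]  zeros at y ∈ {0, 4}
  x = 1: [0↦0, 1↦1, 2↦3, 3↦1, 4↦0]  zeros at y ∈ {0, 4}
  x = 2: [0↦4, 1↦0, 2↦2, 3↦0, 4↦4]  zeros at y ∈ {1, 3}
  x = 3: [0↦2, 1↦3, 2↦0, 3↦3, 4↦2]  zeros at y ∈ {2}
  x = 4: [0↦4, 1↦0, 2↦2, 3↦0, 4↦4]  zeros at y ∈ {1, 3}
Collecting zeros: affine points = {(0, 0), (0, 4), (1, 0), (1, 4), (2, 1), (2, 3), (3, 2), (4, 1), (4, 3)}.
Total count |C(F_5)_aff| = 9.


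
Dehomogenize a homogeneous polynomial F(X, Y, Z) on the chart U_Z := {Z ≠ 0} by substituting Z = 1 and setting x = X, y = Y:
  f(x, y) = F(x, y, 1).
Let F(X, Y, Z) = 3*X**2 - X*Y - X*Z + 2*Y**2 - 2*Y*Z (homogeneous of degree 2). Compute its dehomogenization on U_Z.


f(x, y) = 3*x**2 - x*y - x + 2*y**2 - 2*y

On U_Z we set Z = 1. Each monomial c·X^i·Y^j·Z^k in F becomes c·x^i·y^j·1^k = c·x^i·y^j.
Substituting Z = 1: F(X, Y, 1) = 3*x**2 - x*y - x + 2*y**2 - 2*y.
Note: deg(f) ≤ deg(F) = 2; strict inequality happens when F is divisible by Z (lost terms).


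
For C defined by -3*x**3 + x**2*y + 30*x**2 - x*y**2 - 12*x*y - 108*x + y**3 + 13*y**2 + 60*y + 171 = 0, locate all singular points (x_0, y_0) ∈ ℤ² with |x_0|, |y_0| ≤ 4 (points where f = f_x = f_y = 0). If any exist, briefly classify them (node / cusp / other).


Singular points: {(3, -3)}; classification: cusp.

Compute partial derivatives:
  f_x = -9*x**2 + 2*x*y + 60*x - y**2 - 12*y - 108.
  f_y = x**2 - 2*x*y - 12*x + 3*y**2 + 26*y + 60.
Scan x_0 ∈ {−4, ..., 4}. For each x_0, f_y(x_0, y) is a polynomial in y; find its integer roots y ∈ {−4, ..., 4}, then test f_x and f at those candidates.
  x = -4: f_y(-4, y) = 3*y**2 + 34*y + 124; no integer root y with |y| ≤ 4.
  x = -3: f_y(-3, y) = 3*y**2 + 32*y + 105; no integer root y with |y| ≤ 4.
  x = -2: f_y(-2, y) = 3*y**2 + 30*y + 88; no integer root y with |y| ≤ 4.
  x = -1: f_y(-1, y) = 3*y**2 + 28*y + 73; no integer root y with |y| ≤ 4.
  x = 0: f_y(0, y) = 3*y**2 + 26*y + 60; no integer root y with |y| ≤ 4.
  x = 1: f_y(1, y) = 3*y**2 + 24*y + 49; no integer root y with |y| ≤ 4.
  x = 2: f_y(2, y) = 3*y**2 + 22*y + 40; vanishes at y ∈ {-4}. (2, -4): f_x = -8 ≠ 0.
  x = 3: f_y(3, y) = 3*y**2 + 20*y + 33; vanishes at y ∈ {-3}. (3, -3): f_x = 0, f = 0 — SINGULAR.
  x = 4: f_y(4, y) = 3*y**2 + 18*y + 28; no integer root y with |y| ≤ 4.
Only singular point on the grid: (3, -3).
Classify: substitute x = 3 + u, y = -3 + v and expand: f = -3*u**3 + u**2*v - u*v**2 + v**3 + v**2.
No constant or linear terms (consistent with a singular point). Quadratic part: v**2. Cubic part: -3*u**3 + u**2*v - u*v**2 + v**3.
The quadratic part v**2 is a perfect square, so there is a single (double) tangent line v = 0, i.e. y = -3. Restricting the cubic part to that line (v = 0) leaves -3*u**3 ≠ 0, so f is not divisible by v and the branch is v² ≈ 3*u**3 to lowest order — this is a cusp.
Classification: cusp.


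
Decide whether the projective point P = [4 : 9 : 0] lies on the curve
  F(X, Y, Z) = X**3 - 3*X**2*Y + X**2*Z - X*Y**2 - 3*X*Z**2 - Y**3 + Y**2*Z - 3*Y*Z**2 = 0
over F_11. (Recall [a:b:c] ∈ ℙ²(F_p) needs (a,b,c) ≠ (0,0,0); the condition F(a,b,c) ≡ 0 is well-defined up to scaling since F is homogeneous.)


F(4,9,0) ≡ 9 (mod 11); P is NOT on the curve.

Evaluate F(4, 9, 0) term-by-term (mod 11).
  X**3 ↦ 1·64·1·1 = 64
  -3*X**2*Y ↦ -3·16·9·1 = -432
  X**2*Z ↦ 1·16·1·0 = 0
  -X*Y**2 ↦ -1·4·81·1 = -324
  -3*X*Z**2 ↦ -3·4·1·0 = 0
  -Y**3 ↦ -1·1·729·1 = -729
  Y**2*Z ↦ 1·1·81·0 = 0
  -3*Y*Z**2 ↦ -3·1·9·0 = 0
Sum: F(4, 9, 0) = (64) + (-432) + (0) + (-324) + (0) + (-729) + (0) + (0) = -1421.
Reducing mod 11: -1421 ≡ 9 (mod 11).
Since F(a, b, c) ≡ 9 ≠ 0 (mod 11), P does NOT lie on the curve.
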